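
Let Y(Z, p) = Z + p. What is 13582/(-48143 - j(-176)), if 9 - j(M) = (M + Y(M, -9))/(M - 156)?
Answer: -4509224/15986103 ≈ -0.28207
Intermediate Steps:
j(M) = 9 - (-9 + 2*M)/(-156 + M) (j(M) = 9 - (M + (M - 9))/(M - 156) = 9 - (M + (-9 + M))/(-156 + M) = 9 - (-9 + 2*M)/(-156 + M))
13582/(-48143 - j(-176)) = 13582/(-48143 - (-1395 + 7*(-176))/(-156 - 176)) = 13582/(-48143 - (-1395 - 1232)/(-332)) = 13582/(-48143 - (-1)*(-2627)/332) = 13582/(-48143 - 1*2627/332) = 13582/(-48143 - 2627/332) = 13582/(-15986103/332) = 13582*(-332/15986103) = -4509224/15986103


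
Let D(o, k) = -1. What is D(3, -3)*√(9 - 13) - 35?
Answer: -35 - 2*I ≈ -35.0 - 2.0*I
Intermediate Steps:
D(3, -3)*√(9 - 13) - 35 = -√(9 - 13) - 35 = -√(-4) - 35 = -2*I - 35 = -35 - 2*I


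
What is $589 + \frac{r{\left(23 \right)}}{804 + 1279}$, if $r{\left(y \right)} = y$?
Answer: $\frac{1226910}{2083} \approx 589.01$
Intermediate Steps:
$589 + \frac{r{\left(23 \right)}}{804 + 1279} = 589 + \frac{1}{804 + 1279} \cdot 23 = 589 + \frac{1}{2083} \cdot 23 = 589 + \frac{23}{2083} = \frac{1226910}{2083}$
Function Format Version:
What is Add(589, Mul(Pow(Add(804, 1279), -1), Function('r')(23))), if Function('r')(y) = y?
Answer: Rational(1226910, 2083) ≈ 589.01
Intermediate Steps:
Add(589, Mul(Pow(Add(804, 1279), -1), Function('r')(23))) = Add(589, Mul(Pow(Add(804, 1279), -1), 23)) = Add(589, Mul(Pow(2083, -1), 23)) = Add(589, Mul(Rational(1, 2083), 23)) = Add(589, Rational(23, 2083)) = Rational(1226910, 2083)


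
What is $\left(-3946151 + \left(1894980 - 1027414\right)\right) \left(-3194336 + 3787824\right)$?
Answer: $-1827103254480$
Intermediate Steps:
$\left(-3946151 + \left(1894980 - 1027414\right)\right) \left(-3194336 + 3787824\right) = \left(-3946151 + \left(1894980 - 1027414\right)\right) 593488 = \left(-3946151 + 867566\right) 593488 = \left(-3078585\right) 593488 = -1827103254480$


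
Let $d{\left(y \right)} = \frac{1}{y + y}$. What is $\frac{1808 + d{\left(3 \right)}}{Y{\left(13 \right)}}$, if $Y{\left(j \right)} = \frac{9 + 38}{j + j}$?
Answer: $\frac{141037}{141} \approx 1000.3$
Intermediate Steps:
$d{\left(y \right)} = \frac{1}{2 y}$
$Y{\left(j \right)} = \frac{47}{2 j}$
$\frac{1808 + d{\left(3 \right)}}{Y{\left(13 \right)}} = \frac{1808 + \frac{1}{2 \cdot 3}}{\frac{47}{2} \cdot \frac{1}{13}} = \frac{1808 + \frac{1}{2} \cdot \frac{1}{3}}{\frac{47}{2} \cdot \frac{1}{13}} = \frac{1808 + \frac{1}{6}}{\frac{47}{26}} = \frac{10849}{6} \cdot \frac{26}{47} = \frac{141037}{141}$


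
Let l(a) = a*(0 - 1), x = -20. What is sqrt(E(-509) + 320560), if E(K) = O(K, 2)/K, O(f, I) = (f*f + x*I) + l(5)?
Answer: 2*sqrt(20729789009)/509 ≈ 565.73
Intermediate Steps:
l(a) = -a (l(a) = a*(-1) = -a)
O(f, I) = -5 + f**2 - 20*I (O(f, I) = (f*f - 20*I) - 1*5 = (f**2 - 20*I) - 5 = -5 + f**2 - 20*I)
E(K) = (-45 + K**2)/K (E(K) = (-5 + K**2 - 20*2)/K = (-5 + K**2 - 40)/K = (-45 + K**2)/K)
sqrt(E(-509) + 320560) = sqrt((-509 - 45/(-509)) + 320560) = sqrt((-509 - 45*(-1/509)) + 320560) = sqrt((-509 + 45/509) + 320560) = sqrt(-259036/509 + 320560) = sqrt(162906004/509) = 2*sqrt(20729789009)/509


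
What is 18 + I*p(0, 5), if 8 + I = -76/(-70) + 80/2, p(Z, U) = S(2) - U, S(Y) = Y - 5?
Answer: -8634/35 ≈ -246.69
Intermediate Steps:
S(Y) = -5 + Y
p(Z, U) = -3 - U (p(Z, U) = (-5 + 2) - U = -3 - U)
I = 1158/35 (I = -8 + (-76/(-70) + 80/2) = -8 + (-76*(-1/70) + 80*(1/2)) = -8 + (38/35 + 40) = -8 + 1438/35 = 1158/35 ≈ 33.086)
18 + I*p(0, 5) = 18 + 1158*(-3 - 1*5)/35 = 18 + 1158*(-3 - 5)/35 = 18 + (1158/35)*(-8) = 18 - 9264/35 = -8634/35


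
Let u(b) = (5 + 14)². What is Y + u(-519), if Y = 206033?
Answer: 206394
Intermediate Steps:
u(b) = 361 (u(b) = 19² = 361)
Y + u(-519) = 206033 + 361 = 206394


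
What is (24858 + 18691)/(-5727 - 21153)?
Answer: -43549/26880 ≈ -1.6201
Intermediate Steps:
(24858 + 18691)/(-5727 - 21153) = 43549/(-26880) = 43549*(-1/26880) = -43549/26880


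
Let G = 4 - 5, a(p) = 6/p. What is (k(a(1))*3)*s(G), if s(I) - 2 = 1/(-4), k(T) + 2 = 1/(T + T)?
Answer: -161/16 ≈ -10.063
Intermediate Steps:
G = -1
k(T) = -2 + 1/(2*T) (k(T) = -2 + 1/(T + T) = -2 + 1/(2*T))
s(I) = 7/4 (s(I) = 2 + 1/(-4) = 2 - ¼ = 7/4)
(k(a(1))*3)*s(G) = ((-2 + 1/(2*((6/1))))*3)*(7/4) = ((-2 + 1/(2*((6*1))))*3)*(7/4) = ((-2 + (½)/6)*3)*(7/4) = ((-2 + (½)*(⅙))*3)*(7/4) = ((-2 + 1/12)*3)*(7/4) = -23/12*3*(7/4) = -23/4*7/4 = -161/16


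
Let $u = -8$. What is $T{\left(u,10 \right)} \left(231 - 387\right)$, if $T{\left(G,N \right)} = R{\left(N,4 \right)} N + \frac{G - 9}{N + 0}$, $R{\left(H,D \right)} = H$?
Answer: $- \frac{76674}{5} \approx -15335.0$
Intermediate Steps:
$T{\left(G,N \right)} = N^{2} + \frac{-9 + G}{N}$ ($T{\left(G,N \right)} = N N + \frac{G - 9}{N + 0} = N^{2} + \frac{-9 + G}{N}$)
$T{\left(u,10 \right)} \left(231 - 387\right) = \frac{-9 - 8 + 10^{3}}{10} \left(231 - 387\right) = \frac{-9 - 8 + 1000}{10} \left(231 - 387\right) = \frac{1}{10} \cdot 983 \left(-156\right) = \frac{983}{10} \left(-156\right) = - \frac{76674}{5}$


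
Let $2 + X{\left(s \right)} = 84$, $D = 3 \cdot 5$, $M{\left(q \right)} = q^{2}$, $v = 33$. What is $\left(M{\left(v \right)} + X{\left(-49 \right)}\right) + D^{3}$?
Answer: $4546$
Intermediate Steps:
$D = 15$
$X{\left(s \right)} = 82$ ($X{\left(s \right)} = -2 + 84 = 82$)
$\left(M{\left(v \right)} + X{\left(-49 \right)}\right) + D^{3} = \left(33^{2} + 82\right) + 15^{3} = \left(1089 + 82\right) + 3375 = 1171 + 3375 = 4546$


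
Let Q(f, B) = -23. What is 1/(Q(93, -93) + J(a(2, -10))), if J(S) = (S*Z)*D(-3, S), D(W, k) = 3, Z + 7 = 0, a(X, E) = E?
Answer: 1/187 ≈ 0.0053476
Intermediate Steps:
Z = -7 (Z = -7 + 0 = -7)
J(S) = -21*S (J(S) = (S*(-7))*3 = -7*S*3 = -21*S)
1/(Q(93, -93) + J(a(2, -10))) = 1/(-23 - 21*(-10)) = 1/(-23 + 210) = 1/187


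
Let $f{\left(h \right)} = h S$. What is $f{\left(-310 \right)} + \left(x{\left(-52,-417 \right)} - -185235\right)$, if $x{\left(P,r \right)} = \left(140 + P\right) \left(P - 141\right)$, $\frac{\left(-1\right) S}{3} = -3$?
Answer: $165461$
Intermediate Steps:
$S = 9$ ($S = \left(-3\right) \left(-3\right) = 9$)
$x{\left(P,r \right)} = \left(-141 + P\right) \left(140 + P\right)$ ($x{\left(P,r \right)} = \left(140 + P\right) \left(-141 + P\right) = \left(-141 + P\right) \left(140 + P\right)$)
$f{\left(h \right)} = 9 h$ ($f{\left(h \right)} = h 9 = 9 h$)
$f{\left(-310 \right)} + \left(x{\left(-52,-417 \right)} - -185235\right) = 9 \left(-310\right) - -168251 = -2790 + \left(\left(-19740 + 2704 + 52\right) + 185235\right) = -2790 + \left(-16984 + 185235\right) = -2790 + 168251 = 165461$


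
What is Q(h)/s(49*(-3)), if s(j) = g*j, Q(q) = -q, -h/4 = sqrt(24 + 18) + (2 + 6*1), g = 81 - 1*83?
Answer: 16/147 + 2*sqrt(42)/147 ≈ 0.19702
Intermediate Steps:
g = -2 (g = 81 - 83 = -2)
h = -32 - 4*sqrt(42) (h = -4*(sqrt(24 + 18) + (2 + 6*1)) = -4*(sqrt(42) + (2 + 6)) = -4*(sqrt(42) + 8) = -4*(8 + sqrt(42)) = -32 - 4*sqrt(42) ≈ -57.923)
s(j) = -2*j
Q(h)/s(49*(-3)) = (-(-32 - 4*sqrt(42)))/((-98*(-3))) = (32 + 4*sqrt(42))/((-2*(-147))) = (32 + 4*sqrt(42))/294 = (32 + 4*sqrt(42))*(1/294) = 16/147 + 2*sqrt(42)/147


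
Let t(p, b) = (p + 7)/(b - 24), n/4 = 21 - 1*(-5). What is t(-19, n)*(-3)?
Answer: 9/20 ≈ 0.45000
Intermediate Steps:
n = 104 (n = 4*(21 - 1*(-5)) = 4*(21 + 5) = 4*26 = 104)
t(p, b) = (7 + p)/(-24 + b)
t(-19, n)*(-3) = ((7 - 19)/(-24 + 104))*(-3) = (-12/80)*(-3) = ((1/80)*(-12))*(-3) = -3/20*(-3) = 9/20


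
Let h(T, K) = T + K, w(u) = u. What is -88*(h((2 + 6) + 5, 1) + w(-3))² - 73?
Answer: -10721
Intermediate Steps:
h(T, K) = K + T
-88*(h((2 + 6) + 5, 1) + w(-3))² - 73 = -88*((1 + ((2 + 6) + 5)) - 3)² - 73 = -88*((1 + (8 + 5)) - 3)² - 73 = -88*((1 + 13) - 3)² - 73 = -88*(14 - 3)² - 73 = -88*11² - 73 = -88*121 - 73 = -10648 - 73 = -10721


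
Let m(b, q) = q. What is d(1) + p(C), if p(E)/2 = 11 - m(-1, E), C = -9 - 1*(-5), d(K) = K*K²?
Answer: 31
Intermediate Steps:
d(K) = K³
C = -4 (C = -9 + 5 = -4)
p(E) = 22 - 2*E (p(E) = 2*(11 - E) = 22 - 2*E)
d(1) + p(C) = 1³ + (22 - 2*(-4)) = 1 + (22 + 8) = 1 + 30 = 31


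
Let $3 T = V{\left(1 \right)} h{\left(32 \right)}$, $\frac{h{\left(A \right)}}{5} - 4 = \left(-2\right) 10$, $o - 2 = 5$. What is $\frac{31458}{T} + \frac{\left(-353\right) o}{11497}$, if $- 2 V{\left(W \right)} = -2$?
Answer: $- \frac{542607779}{459880} \approx -1179.9$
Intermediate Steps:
$o = 7$ ($o = 2 + 5 = 7$)
$V{\left(W \right)} = 1$ ($V{\left(W \right)} = \left(- \frac{1}{2}\right) \left(-2\right) = 1$)
$h{\left(A \right)} = -80$ ($h{\left(A \right)} = 20 + 5 \left(\left(-2\right) 10\right) = 20 + 5 \left(-20\right) = 20 - 100 = -80$)
$T = - \frac{80}{3}$ ($T = \frac{1 \left(-80\right)}{3} = \frac{1}{3} \left(-80\right) = - \frac{80}{3} \approx -26.667$)
$\frac{31458}{T} + \frac{\left(-353\right) o}{11497} = \frac{31458}{- \frac{80}{3}} + \frac{\left(-353\right) 7}{11497} = 31458 \left(- \frac{3}{80}\right) - \frac{2471}{11497} = - \frac{47187}{40} - \frac{2471}{11497} = - \frac{542607779}{459880}$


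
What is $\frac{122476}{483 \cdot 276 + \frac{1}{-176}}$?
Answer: $\frac{21555776}{23462207} \approx 0.91875$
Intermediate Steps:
$\frac{122476}{483 \cdot 276 + \frac{1}{-176}} = \frac{122476}{133308 - \frac{1}{176}} = \frac{122476}{\frac{23462207}{176}} = 122476 \cdot \frac{176}{23462207} = \frac{21555776}{23462207}$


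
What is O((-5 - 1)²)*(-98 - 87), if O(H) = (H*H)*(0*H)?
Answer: 0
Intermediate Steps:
O(H) = 0 (O(H) = H²*0 = 0)
O((-5 - 1)²)*(-98 - 87) = 0*(-98 - 87) = 0*(-185) = 0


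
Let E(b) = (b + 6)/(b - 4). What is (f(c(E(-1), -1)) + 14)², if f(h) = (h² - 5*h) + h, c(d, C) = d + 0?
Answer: 361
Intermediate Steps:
E(b) = (6 + b)/(-4 + b)
c(d, C) = d
f(h) = h² - 4*h
(f(c(E(-1), -1)) + 14)² = (((6 - 1)/(-4 - 1))*(-4 + (6 - 1)/(-4 - 1)) + 14)² = ((5/(-5))*(-4 + 5/(-5)) + 14)² = ((-⅕*5)*(-4 - ⅕*5) + 14)² = (-(-4 - 1) + 14)² = (-1*(-5) + 14)² = (5 + 14)² = 19² = 361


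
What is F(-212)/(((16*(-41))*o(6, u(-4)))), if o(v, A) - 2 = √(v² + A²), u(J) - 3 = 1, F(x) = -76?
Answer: -19/3936 + 19*√13/3936 ≈ 0.012578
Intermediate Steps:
u(J) = 4 (u(J) = 3 + 1 = 4)
o(v, A) = 2 + √(A² + v²) (o(v, A) = 2 + √(v² + A²) = 2 + √(A² + v²))
F(-212)/(((16*(-41))*o(6, u(-4)))) = -76*(-1/(656*(2 + √(4² + 6²)))) = -76*(-1/(656*(2 + √(16 + 36)))) = -76*(-1/(656*(2 + √52))) = -76*(-1/(656*(2 + 2*√13))) = -76/(-1312 - 1312*√13)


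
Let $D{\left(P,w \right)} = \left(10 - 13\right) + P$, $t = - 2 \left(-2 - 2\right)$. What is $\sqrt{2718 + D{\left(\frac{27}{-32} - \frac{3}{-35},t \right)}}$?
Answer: $\frac{\sqrt{212796570}}{280} \approx 52.098$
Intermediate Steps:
$t = 8$ ($t = \left(-2\right) \left(-4\right) = 8$)
$D{\left(P,w \right)} = -3 + P$
$\sqrt{2718 + D{\left(\frac{27}{-32} - \frac{3}{-35},t \right)}} = \sqrt{2718 + \left(-3 + \left(\frac{27}{-32} - \frac{3}{-35}\right)\right)} = \sqrt{2718 + \left(-3 + \left(27 \left(- \frac{1}{32}\right) - - \frac{3}{35}\right)\right)} = \sqrt{2718 + \left(-3 + \left(- \frac{27}{32} + \frac{3}{35}\right)\right)} = \sqrt{2718 - \frac{4209}{1120}} = \sqrt{\frac{3039951}{1120}} = \frac{\sqrt{212796570}}{280}$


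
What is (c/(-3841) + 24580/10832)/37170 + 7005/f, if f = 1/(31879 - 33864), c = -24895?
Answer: -358395806899058293/25774738584 ≈ -1.3905e+7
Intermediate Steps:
f = -1/1985 (f = 1/(-1985) = -1/1985 ≈ -0.00050378)
(c/(-3841) + 24580/10832)/37170 + 7005/f = (-24895/(-3841) + 24580/10832)/37170 + 7005/(-1/1985) = (-24895*(-1/3841) + 24580*(1/10832))*(1/37170) + 7005*(-1985) = (24895/3841 + 6145/2708)*(1/37170) - 13904925 = (91018605/10401428)*(1/37170) - 13904925 = 6067907/25774738584 - 13904925 = -358395806899058293/25774738584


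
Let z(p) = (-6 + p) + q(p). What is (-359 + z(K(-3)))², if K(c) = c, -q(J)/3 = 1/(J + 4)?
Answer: 137641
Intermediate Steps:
q(J) = -3/(4 + J) (q(J) = -3/(J + 4) = -3/(4 + J))
z(p) = -6 + p - 3/(4 + p) (z(p) = (-6 + p) - 3/(4 + p) = -6 + p - 3/(4 + p))
(-359 + z(K(-3)))² = (-359 + (-3 + (-6 - 3)*(4 - 3))/(4 - 3))² = (-359 + (-3 - 9*1)/1)² = (-359 + 1*(-3 - 9))² = (-359 + 1*(-12))² = (-359 - 12)² = (-371)² = 137641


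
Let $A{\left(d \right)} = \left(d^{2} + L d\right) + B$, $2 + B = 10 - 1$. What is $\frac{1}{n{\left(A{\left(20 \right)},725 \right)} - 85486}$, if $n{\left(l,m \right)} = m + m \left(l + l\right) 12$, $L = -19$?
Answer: $\frac{1}{385039} \approx 2.5971 \cdot 10^{-6}$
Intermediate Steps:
$B = 7$ ($B = -2 + \left(10 - 1\right) = -2 + 9 = 7$)
$A{\left(d \right)} = 7 + d^{2} - 19 d$ ($A{\left(d \right)} = \left(d^{2} - 19 d\right) + 7 = 7 + d^{2} - 19 d$)
$n{\left(l,m \right)} = m + 24 l m$ ($n{\left(l,m \right)} = m + m 2 l 12 = m + 2 l m 12 = m + 24 l m$)
$\frac{1}{n{\left(A{\left(20 \right)},725 \right)} - 85486} = \frac{1}{725 \left(1 + 24 \left(7 + 20^{2} - 380\right)\right) - 85486} = \frac{1}{725 \left(1 + 24 \left(7 + 400 - 380\right)\right) - 85486} = \frac{1}{725 \left(1 + 24 \cdot 27\right) - 85486} = \frac{1}{725 \left(1 + 648\right) - 85486} = \frac{1}{725 \cdot 649 - 85486} = \frac{1}{470525 - 85486} = \frac{1}{385039}$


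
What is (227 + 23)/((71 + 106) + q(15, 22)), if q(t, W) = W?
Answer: 250/199 ≈ 1.2563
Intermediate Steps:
(227 + 23)/((71 + 106) + q(15, 22)) = (227 + 23)/((71 + 106) + 22) = 250/(177 + 22) = 250/199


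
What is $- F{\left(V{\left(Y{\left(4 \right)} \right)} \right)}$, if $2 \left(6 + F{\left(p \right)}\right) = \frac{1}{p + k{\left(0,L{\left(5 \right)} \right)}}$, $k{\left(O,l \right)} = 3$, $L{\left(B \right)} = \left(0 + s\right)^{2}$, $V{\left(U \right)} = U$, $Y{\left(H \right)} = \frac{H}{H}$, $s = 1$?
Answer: $\frac{47}{8} \approx 5.875$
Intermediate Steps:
$Y{\left(H \right)} = 1$
$L{\left(B \right)} = 1$ ($L{\left(B \right)} = \left(0 + 1\right)^{2} = 1^{2} = 1$)
$F{\left(p \right)} = -6 + \frac{1}{2 \left(3 + p\right)}$ ($F{\left(p \right)} = -6 + \frac{1}{2 \left(p + 3\right)} = -6 + \frac{1}{2 \left(3 + p\right)}$)
$- F{\left(V{\left(Y{\left(4 \right)} \right)} \right)} = - \frac{-35 - 12}{2 \left(3 + 1\right)} = - \frac{-35 - 12}{2 \cdot 4} = - \frac{-47}{2 \cdot 4} = \left(-1\right) \left(- \frac{47}{8}\right) = \frac{47}{8}$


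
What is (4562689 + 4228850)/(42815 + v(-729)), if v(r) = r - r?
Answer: 8791539/42815 ≈ 205.34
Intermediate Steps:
v(r) = 0
(4562689 + 4228850)/(42815 + v(-729)) = (4562689 + 4228850)/(42815 + 0) = 8791539/42815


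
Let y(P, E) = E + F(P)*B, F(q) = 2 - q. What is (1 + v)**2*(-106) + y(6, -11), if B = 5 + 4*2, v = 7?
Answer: -6847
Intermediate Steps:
B = 13 (B = 5 + 8 = 13)
y(P, E) = 26 + E - 13*P (y(P, E) = E + (2 - P)*13 = E + (26 - 13*P) = 26 + E - 13*P)
(1 + v)**2*(-106) + y(6, -11) = (1 + 7)**2*(-106) + (26 - 11 - 13*6) = 8**2*(-106) + (26 - 11 - 78) = 64*(-106) - 63 = -6784 - 63 = -6847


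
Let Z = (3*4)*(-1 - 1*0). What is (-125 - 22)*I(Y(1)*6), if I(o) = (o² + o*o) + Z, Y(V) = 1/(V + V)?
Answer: -882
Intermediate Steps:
Y(V) = 1/(2*V)
Z = -12 (Z = 12*(-1 + 0) = 12*(-1) = -12)
I(o) = -12 + 2*o² (I(o) = (o² + o*o) - 12 = (o² + o²) - 12 = 2*o² - 12 = -12 + 2*o²)
(-125 - 22)*I(Y(1)*6) = (-125 - 22)*(-12 + 2*(((½)/1)*6)²) = -147*(-12 + 2*(((½)*1)*6)²) = -147*(-12 + 2*((½)*6)²) = -147*(-12 + 2*3²) = -147*(-12 + 2*9) = -147*(-12 + 18) = -147*6 = -882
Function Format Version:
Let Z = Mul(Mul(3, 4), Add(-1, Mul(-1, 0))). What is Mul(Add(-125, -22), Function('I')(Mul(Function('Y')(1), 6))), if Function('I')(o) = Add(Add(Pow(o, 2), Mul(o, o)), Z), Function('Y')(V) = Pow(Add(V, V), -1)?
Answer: -882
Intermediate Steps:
Function('Y')(V) = Mul(Rational(1, 2), Pow(V, -1)) (Function('Y')(V) = Pow(Mul(2, V), -1) = Mul(Rational(1, 2), Pow(V, -1)))
Z = -12 (Z = Mul(12, Add(-1, 0)) = Mul(12, -1) = -12)
Function('I')(o) = Add(-12, Mul(2, Pow(o, 2))) (Function('I')(o) = Add(Add(Pow(o, 2), Mul(o, o)), -12) = Add(Add(Pow(o, 2), Pow(o, 2)), -12) = Add(Mul(2, Pow(o, 2)), -12) = Add(-12, Mul(2, Pow(o, 2))))
Mul(Add(-125, -22), Function('I')(Mul(Function('Y')(1), 6))) = Mul(Add(-125, -22), Add(-12, Mul(2, Pow(Mul(Mul(Rational(1, 2), Pow(1, -1)), 6), 2)))) = Mul(-147, Add(-12, Mul(2, Pow(Mul(Mul(Rational(1, 2), 1), 6), 2)))) = Mul(-147, Add(-12, Mul(2, Pow(Mul(Rational(1, 2), 6), 2)))) = Mul(-147, Add(-12, Mul(2, Pow(3, 2)))) = Mul(-147, Add(-12, Mul(2, 9))) = Mul(-147, Add(-12, 18)) = Mul(-147, 6) = -882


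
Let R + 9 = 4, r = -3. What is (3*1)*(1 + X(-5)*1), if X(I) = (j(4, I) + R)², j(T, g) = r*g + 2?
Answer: 435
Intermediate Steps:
j(T, g) = 2 - 3*g (j(T, g) = -3*g + 2 = 2 - 3*g)
R = -5 (R = -9 + 4 = -5)
X(I) = (-3 - 3*I)² (X(I) = ((2 - 3*I) - 5)² = (-3 - 3*I)²)
(3*1)*(1 + X(-5)*1) = (3*1)*(1 + (9*(1 - 5)²)*1) = 3*(1 + (9*(-4)²)*1) = 3*(1 + (9*16)*1) = 3*(1 + 144*1) = 3*(1 + 144) = 3*145 = 435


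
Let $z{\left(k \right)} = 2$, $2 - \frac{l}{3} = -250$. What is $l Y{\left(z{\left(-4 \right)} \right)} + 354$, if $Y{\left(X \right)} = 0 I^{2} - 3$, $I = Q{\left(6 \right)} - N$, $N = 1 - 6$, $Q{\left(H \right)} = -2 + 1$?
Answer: $-1914$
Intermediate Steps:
$Q{\left(H \right)} = -1$
$N = -5$ ($N = 1 - 6 = -5$)
$I = 4$ ($I = -1 - -5 = -1 + 5 = 4$)
$l = 756$ ($l = 6 - -750 = 6 + 750 = 756$)
$Y{\left(X \right)} = -3$ ($Y{\left(X \right)} = 0 \cdot 4^{2} - 3 = 0 \cdot 16 - 3 = 0 - 3 = -3$)
$l Y{\left(z{\left(-4 \right)} \right)} + 354 = 756 \left(-3\right) + 354 = -2268 + 354 = -1914$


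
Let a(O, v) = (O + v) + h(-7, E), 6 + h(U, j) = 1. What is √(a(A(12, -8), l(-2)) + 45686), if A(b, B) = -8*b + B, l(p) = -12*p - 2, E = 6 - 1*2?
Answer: √45599 ≈ 213.54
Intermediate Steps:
E = 4 (E = 6 - 2 = 4)
l(p) = -2 - 12*p
h(U, j) = -5 (h(U, j) = -6 + 1 = -5)
A(b, B) = B - 8*b
a(O, v) = -5 + O + v (a(O, v) = (O + v) - 5 = -5 + O + v)
√(a(A(12, -8), l(-2)) + 45686) = √((-5 + (-8 - 8*12) + (-2 - 12*(-2))) + 45686) = √((-5 + (-8 - 96) + (-2 + 24)) + 45686) = √((-5 - 104 + 22) + 45686) = √(-87 + 45686) = √45599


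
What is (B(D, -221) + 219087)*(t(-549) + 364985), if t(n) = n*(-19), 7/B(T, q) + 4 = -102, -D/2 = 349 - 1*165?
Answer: 4359183241220/53 ≈ 8.2249e+10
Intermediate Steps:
D = -368 (D = -2*(349 - 1*165) = -2*(349 - 165) = -2*184 = -368)
B(T, q) = -7/106 (B(T, q) = 7/(-4 - 102) = 7/(-106) = 7*(-1/106) = -7/106)
t(n) = -19*n
(B(D, -221) + 219087)*(t(-549) + 364985) = (-7/106 + 219087)*(-19*(-549) + 364985) = 23223215*(10431 + 364985)/106 = (23223215/106)*375416 = 4359183241220/53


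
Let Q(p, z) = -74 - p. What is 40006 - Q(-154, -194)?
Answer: 39926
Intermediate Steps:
40006 - Q(-154, -194) = 40006 - (-74 - 1*(-154)) = 40006 - (-74 + 154) = 40006 - 1*80 = 40006 - 80 = 39926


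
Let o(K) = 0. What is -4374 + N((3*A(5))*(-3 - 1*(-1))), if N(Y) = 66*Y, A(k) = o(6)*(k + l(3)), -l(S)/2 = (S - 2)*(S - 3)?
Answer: -4374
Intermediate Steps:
l(S) = -2*(-3 + S)*(-2 + S) (l(S) = -2*(S - 2)*(S - 3) = -2*(-2 + S)*(-3 + S) = -2*(-3 + S)*(-2 + S))
A(k) = 0 (A(k) = 0*(k + (-12 - 2*3² + 10*3)) = 0*(k + (-12 - 2*9 + 30)) = 0*(k + (-12 - 18 + 30)) = 0*(k + 0) = 0*k = 0)
-4374 + N((3*A(5))*(-3 - 1*(-1))) = -4374 + 66*((3*0)*(-3 - 1*(-1))) = -4374 + 66*(0*(-3 + 1)) = -4374 + 66*(0*(-2)) = -4374 + 66*0 = -4374 + 0 = -4374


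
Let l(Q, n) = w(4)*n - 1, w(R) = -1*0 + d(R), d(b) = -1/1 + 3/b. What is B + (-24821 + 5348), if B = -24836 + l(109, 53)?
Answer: -177293/4 ≈ -44323.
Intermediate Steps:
d(b) = -1 + 3/b (d(b) = -1*1 + 3/b = -1 + 3/b)
w(R) = (3 - R)/R (w(R) = -1*0 + (3 - R)/R = 0 + (3 - R)/R = (3 - R)/R)
l(Q, n) = -1 - n/4 (l(Q, n) = ((3 - 1*4)/4)*n - 1 = ((3 - 4)/4)*n - 1 = ((¼)*(-1))*n - 1 = -n/4 - 1 = -1 - n/4)
B = -99401/4 (B = -24836 + (-1 - ¼*53) = -24836 + (-1 - 53/4) = -24836 - 57/4 = -99401/4 ≈ -24850.)
B + (-24821 + 5348) = -99401/4 + (-24821 + 5348) = -99401/4 - 19473 = -177293/4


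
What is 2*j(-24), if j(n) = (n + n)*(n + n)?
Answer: 4608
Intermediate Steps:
j(n) = 4*n² (j(n) = (2*n)*(2*n) = 4*n²)
2*j(-24) = 2*(4*(-24)²) = 2*(4*576) = 2*2304 = 4608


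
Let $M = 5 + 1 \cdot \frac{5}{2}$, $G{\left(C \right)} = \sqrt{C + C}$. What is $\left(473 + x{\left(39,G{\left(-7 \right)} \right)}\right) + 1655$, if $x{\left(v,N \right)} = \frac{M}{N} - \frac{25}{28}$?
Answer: $\frac{59559}{28} - \frac{15 i \sqrt{14}}{28} \approx 2127.1 - 2.0045 i$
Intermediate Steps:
$G{\left(C \right)} = \sqrt{2} \sqrt{C}$ ($G{\left(C \right)} = \sqrt{2 C} = \sqrt{2} \sqrt{C}$)
$M = \frac{15}{2}$ ($M = 5 + 1 \cdot 5 \cdot \frac{1}{2} = 5 + 1 \cdot \frac{5}{2} = 5 + \frac{5}{2} = \frac{15}{2} \approx 7.5$)
$x{\left(v,N \right)} = - \frac{25}{28} + \frac{15}{2 N}$ ($x{\left(v,N \right)} = \frac{15}{2 N} - \frac{25}{28} = - \frac{25}{28} + \frac{15}{2 N}$)
$\left(473 + x{\left(39,G{\left(-7 \right)} \right)}\right) + 1655 = \left(473 + \frac{5 \left(42 - 5 \sqrt{2} \sqrt{-7}\right)}{28 \sqrt{2} \sqrt{-7}}\right) + 1655 = \left(473 + \frac{5 \left(42 - 5 \sqrt{2} i \sqrt{7}\right)}{28 \sqrt{2} i \sqrt{7}}\right) + 1655 = \left(473 + \frac{5 \left(42 - 5 i \sqrt{14}\right)}{28 i \sqrt{14}}\right) + 1655 = \left(473 + \frac{5 \left(- \frac{i \sqrt{14}}{14}\right) \left(42 - 5 i \sqrt{14}\right)}{28}\right) + 1655 = \left(473 - \frac{5 i \sqrt{14} \left(42 - 5 i \sqrt{14}\right)}{392}\right) + 1655 = 2128 - \frac{5 i \sqrt{14} \left(42 - 5 i \sqrt{14}\right)}{392}$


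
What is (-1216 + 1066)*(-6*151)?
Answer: 135900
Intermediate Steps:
(-1216 + 1066)*(-6*151) = -150*(-906) = 135900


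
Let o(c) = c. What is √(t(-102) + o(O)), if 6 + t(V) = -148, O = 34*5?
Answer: 4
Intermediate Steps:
O = 170
t(V) = -154 (t(V) = -6 - 148 = -154)
√(t(-102) + o(O)) = √(-154 + 170) = √16 = 4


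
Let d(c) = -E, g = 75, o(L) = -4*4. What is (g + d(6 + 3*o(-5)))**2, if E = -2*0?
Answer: 5625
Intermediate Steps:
E = 0
o(L) = -16
d(c) = 0 (d(c) = -1*0 = 0)
(g + d(6 + 3*o(-5)))**2 = (75 + 0)**2 = 75**2 = 5625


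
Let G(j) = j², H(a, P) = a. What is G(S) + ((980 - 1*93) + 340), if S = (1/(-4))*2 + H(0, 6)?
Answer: 4909/4 ≈ 1227.3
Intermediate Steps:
S = -½ (S = (1/(-4))*2 + 0 = (1*(-¼))*2 + 0 = -¼*2 + 0 = -½ + 0 = -½ ≈ -0.50000)
G(S) + ((980 - 1*93) + 340) = (-½)² + ((980 - 1*93) + 340) = ¼ + ((980 - 93) + 340) = ¼ + (887 + 340) = ¼ + 1227 = 4909/4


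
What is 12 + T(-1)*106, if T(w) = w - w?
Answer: 12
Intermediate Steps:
T(w) = 0
12 + T(-1)*106 = 12 + 0*106 = 12 + 0 = 12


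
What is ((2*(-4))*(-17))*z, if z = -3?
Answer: -408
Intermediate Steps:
((2*(-4))*(-17))*z = ((2*(-4))*(-17))*(-3) = -8*(-17)*(-3) = 136*(-3) = -408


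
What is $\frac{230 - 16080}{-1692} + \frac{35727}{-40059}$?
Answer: $\frac{31915837}{3765546} \approx 8.4758$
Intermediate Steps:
$\frac{230 - 16080}{-1692} + \frac{35727}{-40059} = \left(-15850\right) \left(- \frac{1}{1692}\right) + 35727 \left(- \frac{1}{40059}\right) = \frac{7925}{846} - \frac{11909}{13353} = \frac{31915837}{3765546}$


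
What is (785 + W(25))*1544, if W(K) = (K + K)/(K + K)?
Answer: 1213584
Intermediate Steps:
W(K) = 1 (W(K) = (2*K)/((2*K)) = (2*K)*(1/(2*K)) = 1)
(785 + W(25))*1544 = (785 + 1)*1544 = 786*1544 = 1213584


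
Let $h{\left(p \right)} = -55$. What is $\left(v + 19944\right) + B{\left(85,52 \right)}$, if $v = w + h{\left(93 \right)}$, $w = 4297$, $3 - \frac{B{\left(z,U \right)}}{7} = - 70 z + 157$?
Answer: $64758$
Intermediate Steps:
$B{\left(z,U \right)} = -1078 + 490 z$ ($B{\left(z,U \right)} = 21 - 7 \left(- 70 z + 157\right) = 21 - 7 \left(157 - 70 z\right) = 21 + \left(-1099 + 490 z\right) = -1078 + 490 z$)
$v = 4242$ ($v = 4297 - 55 = 4242$)
$\left(v + 19944\right) + B{\left(85,52 \right)} = \left(4242 + 19944\right) + \left(-1078 + 490 \cdot 85\right) = 24186 + \left(-1078 + 41650\right) = 24186 + 40572 = 64758$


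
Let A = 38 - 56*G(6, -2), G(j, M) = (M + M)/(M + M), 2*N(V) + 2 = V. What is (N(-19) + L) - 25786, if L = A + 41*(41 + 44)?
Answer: -44659/2 ≈ -22330.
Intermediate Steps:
N(V) = -1 + V/2
G(j, M) = 1 (G(j, M) = (2*M)/((2*M)) = (2*M)*(1/(2*M)) = 1)
A = -18 (A = 38 - 56*1 = 38 - 56 = -18)
L = 3467 (L = -18 + 41*(41 + 44) = -18 + 41*85 = -18 + 3485 = 3467)
(N(-19) + L) - 25786 = ((-1 + (½)*(-19)) + 3467) - 25786 = ((-1 - 19/2) + 3467) - 25786 = (-21/2 + 3467) - 25786 = 6913/2 - 25786 = -44659/2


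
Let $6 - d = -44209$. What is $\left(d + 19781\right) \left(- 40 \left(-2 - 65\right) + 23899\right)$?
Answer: $1700949684$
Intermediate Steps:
$d = 44215$ ($d = 6 - -44209 = 6 + 44209 = 44215$)
$\left(d + 19781\right) \left(- 40 \left(-2 - 65\right) + 23899\right) = \left(44215 + 19781\right) \left(- 40 \left(-2 - 65\right) + 23899\right) = 63996 \left(\left(-40\right) \left(-67\right) + 23899\right) = 63996 \left(2680 + 23899\right) = 63996 \cdot 26579 = 1700949684$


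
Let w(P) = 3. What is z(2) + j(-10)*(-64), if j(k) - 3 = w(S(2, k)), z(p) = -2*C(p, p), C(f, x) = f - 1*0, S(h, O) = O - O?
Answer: -388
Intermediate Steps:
S(h, O) = 0
C(f, x) = f (C(f, x) = f + 0 = f)
z(p) = -2*p
j(k) = 6 (j(k) = 3 + 3 = 6)
z(2) + j(-10)*(-64) = -2*2 + 6*(-64) = -4 - 384 = -388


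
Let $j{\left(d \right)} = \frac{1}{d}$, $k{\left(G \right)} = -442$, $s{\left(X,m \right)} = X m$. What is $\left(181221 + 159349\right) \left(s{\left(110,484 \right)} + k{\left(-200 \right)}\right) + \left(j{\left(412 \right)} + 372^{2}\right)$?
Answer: $\frac{7408399936529}{412} \approx 1.7982 \cdot 10^{10}$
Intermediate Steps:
$\left(181221 + 159349\right) \left(s{\left(110,484 \right)} + k{\left(-200 \right)}\right) + \left(j{\left(412 \right)} + 372^{2}\right) = \left(181221 + 159349\right) \left(110 \cdot 484 - 442\right) + \left(\frac{1}{412} + 372^{2}\right) = 340570 \left(53240 - 442\right) + \left(\frac{1}{412} + 138384\right) = 340570 \cdot 52798 + \frac{57014209}{412} = 17981414860 + \frac{57014209}{412} = \frac{7408399936529}{412}$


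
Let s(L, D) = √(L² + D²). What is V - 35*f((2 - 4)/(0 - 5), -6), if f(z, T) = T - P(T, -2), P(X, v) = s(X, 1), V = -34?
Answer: 176 + 35*√37 ≈ 388.90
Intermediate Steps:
s(L, D) = √(D² + L²)
P(X, v) = √(1 + X²) (P(X, v) = √(1² + X²) = √(1 + X²))
f(z, T) = T - √(1 + T²)
V - 35*f((2 - 4)/(0 - 5), -6) = -34 - 35*(-6 - √(1 + (-6)²)) = -34 - 35*(-6 - √(1 + 36)) = -34 - 35*(-6 - √37) = -34 + (210 + 35*√37) = 176 + 35*√37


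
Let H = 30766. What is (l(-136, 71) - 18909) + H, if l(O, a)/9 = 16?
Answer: 12001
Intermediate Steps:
l(O, a) = 144 (l(O, a) = 9*16 = 144)
(l(-136, 71) - 18909) + H = (144 - 18909) + 30766 = -18765 + 30766 = 12001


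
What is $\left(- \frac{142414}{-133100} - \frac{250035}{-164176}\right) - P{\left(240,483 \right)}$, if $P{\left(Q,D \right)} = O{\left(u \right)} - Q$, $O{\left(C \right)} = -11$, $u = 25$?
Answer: $\frac{1385367211241}{5462956400} \approx 253.59$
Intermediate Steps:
$P{\left(Q,D \right)} = -11 - Q$
$\left(- \frac{142414}{-133100} - \frac{250035}{-164176}\right) - P{\left(240,483 \right)} = \left(- \frac{142414}{-133100} - \frac{250035}{-164176}\right) - \left(-11 - 240\right) = \left(\left(-142414\right) \left(- \frac{1}{133100}\right) - - \frac{250035}{164176}\right) - \left(-11 - 240\right) = \left(\frac{71207}{66550} + \frac{250035}{164176}\right) - -251 = \frac{14165154841}{5462956400} + 251 = \frac{1385367211241}{5462956400}$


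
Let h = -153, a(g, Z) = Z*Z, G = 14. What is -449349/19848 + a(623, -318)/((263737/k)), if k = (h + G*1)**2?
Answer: 12886948656193/1744883992 ≈ 7385.6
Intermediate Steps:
a(g, Z) = Z**2
k = 19321 (k = (-153 + 14*1)**2 = (-153 + 14)**2 = (-139)**2 = 19321)
-449349/19848 + a(623, -318)/((263737/k)) = -449349/19848 + (-318)**2/((263737/19321)) = -449349*1/19848 + 101124/((263737*(1/19321))) = -149783/6616 + 101124/(263737/19321) = -149783/6616 + 101124*(19321/263737) = -149783/6616 + 1953816804/263737 = 12886948656193/1744883992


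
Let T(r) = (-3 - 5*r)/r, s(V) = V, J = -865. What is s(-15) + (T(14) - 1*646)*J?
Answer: 7885995/14 ≈ 5.6329e+5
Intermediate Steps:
T(r) = (-3 - 5*r)/r
s(-15) + (T(14) - 1*646)*J = -15 + ((-5 - 3/14) - 1*646)*(-865) = -15 + ((-5 - 3*1/14) - 646)*(-865) = -15 + ((-5 - 3/14) - 646)*(-865) = -15 + (-73/14 - 646)*(-865) = -15 - 9117/14*(-865) = -15 + 7886205/14 = 7885995/14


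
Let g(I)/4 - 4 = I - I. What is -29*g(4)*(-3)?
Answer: 1392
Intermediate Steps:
g(I) = 16 (g(I) = 16 + 4*(I - I) = 16 + 4*0 = 16 + 0 = 16)
-29*g(4)*(-3) = -29*16*(-3) = -464*(-3) = 1392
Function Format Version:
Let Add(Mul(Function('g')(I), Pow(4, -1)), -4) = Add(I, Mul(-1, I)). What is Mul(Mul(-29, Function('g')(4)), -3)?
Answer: 1392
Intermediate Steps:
Function('g')(I) = 16 (Function('g')(I) = Add(16, Mul(4, Add(I, Mul(-1, I)))) = Add(16, Mul(4, 0)) = Add(16, 0) = 16)
Mul(Mul(-29, Function('g')(4)), -3) = Mul(Mul(-29, 16), -3) = Mul(-464, -3) = 1392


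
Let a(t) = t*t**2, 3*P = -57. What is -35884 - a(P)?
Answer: -29025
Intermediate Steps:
P = -19 (P = (1/3)*(-57) = -19)
a(t) = t**3
-35884 - a(P) = -35884 - 1*(-19)**3 = -35884 - 1*(-6859) = -35884 + 6859 = -29025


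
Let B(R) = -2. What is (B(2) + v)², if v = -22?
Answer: 576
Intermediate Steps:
(B(2) + v)² = (-2 - 22)² = (-24)² = 576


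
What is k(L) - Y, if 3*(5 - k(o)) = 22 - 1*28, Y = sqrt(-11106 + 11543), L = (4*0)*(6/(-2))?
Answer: 7 - sqrt(437) ≈ -13.905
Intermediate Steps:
L = 0 (L = 0*(6*(-1/2)) = 0*(-3) = 0)
Y = sqrt(437) ≈ 20.905
k(o) = 7 (k(o) = 5 - (22 - 1*28)/3 = 5 - (22 - 28)/3 = 5 - 1/3*(-6) = 5 + 2 = 7)
k(L) - Y = 7 - sqrt(437)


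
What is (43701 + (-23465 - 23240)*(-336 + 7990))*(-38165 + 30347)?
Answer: 2794437532842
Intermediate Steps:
(43701 + (-23465 - 23240)*(-336 + 7990))*(-38165 + 30347) = (43701 - 46705*7654)*(-7818) = (43701 - 357480070)*(-7818) = -357436369*(-7818) = 2794437532842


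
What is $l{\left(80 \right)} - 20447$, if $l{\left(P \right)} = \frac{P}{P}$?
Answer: $-20446$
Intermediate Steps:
$l{\left(P \right)} = 1$
$l{\left(80 \right)} - 20447 = 1 - 20447 = -20446$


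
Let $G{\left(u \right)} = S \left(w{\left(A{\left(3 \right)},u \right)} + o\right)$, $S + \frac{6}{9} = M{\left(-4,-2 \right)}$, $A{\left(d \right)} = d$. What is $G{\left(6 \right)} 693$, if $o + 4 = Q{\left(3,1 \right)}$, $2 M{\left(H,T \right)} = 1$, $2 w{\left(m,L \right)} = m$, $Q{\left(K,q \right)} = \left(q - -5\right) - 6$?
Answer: $\frac{1155}{4} \approx 288.75$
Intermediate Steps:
$Q{\left(K,q \right)} = -1 + q$ ($Q{\left(K,q \right)} = \left(q + 5\right) - 6 = \left(5 + q\right) - 6 = -1 + q$)
$w{\left(m,L \right)} = \frac{m}{2}$
$M{\left(H,T \right)} = \frac{1}{2}$ ($M{\left(H,T \right)} = \frac{1}{2} \cdot 1 = \frac{1}{2}$)
$S = - \frac{1}{6}$ ($S = - \frac{2}{3} + \frac{1}{2} = - \frac{1}{6} \approx -0.16667$)
$o = -4$ ($o = -4 + \left(-1 + 1\right) = -4 + 0 = -4$)
$G{\left(u \right)} = \frac{5}{12}$ ($G{\left(u \right)} = - \frac{\frac{1}{2} \cdot 3 - 4}{6} = - \frac{\frac{3}{2} - 4}{6} = \left(- \frac{1}{6}\right) \left(- \frac{5}{2}\right) = \frac{5}{12}$)
$G{\left(6 \right)} 693 = \frac{5}{12} \cdot 693 = \frac{1155}{4}$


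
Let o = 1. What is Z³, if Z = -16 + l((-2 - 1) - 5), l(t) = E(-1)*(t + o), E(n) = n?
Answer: -729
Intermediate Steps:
l(t) = -1 - t (l(t) = -(t + 1) = -(1 + t) = -1 - t)
Z = -9 (Z = -16 + (-1 - ((-2 - 1) - 5)) = -16 + (-1 - (-3 - 5)) = -16 + (-1 - 1*(-8)) = -16 + (-1 + 8) = -16 + 7 = -9)
Z³ = (-9)³ = -729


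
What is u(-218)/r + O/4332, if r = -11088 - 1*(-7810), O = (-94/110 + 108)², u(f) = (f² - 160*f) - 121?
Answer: -43837479049/1952540700 ≈ -22.452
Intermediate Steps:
u(f) = -121 + f² - 160*f
O = 34727449/3025 (O = (-94*1/110 + 108)² = (-47/55 + 108)² = (5893/55)² = 34727449/3025 ≈ 11480.)
r = -3278 (r = -11088 + 7810 = -3278)
u(-218)/r + O/4332 = (-121 + (-218)² - 160*(-218))/(-3278) + (34727449/3025)/4332 = (-121 + 47524 + 34880)*(-1/3278) + (34727449/3025)*(1/4332) = 82283*(-1/3278) + 34727449/13104300 = -82283/3278 + 34727449/13104300 = -43837479049/1952540700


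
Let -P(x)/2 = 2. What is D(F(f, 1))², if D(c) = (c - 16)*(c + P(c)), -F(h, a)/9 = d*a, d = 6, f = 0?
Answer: 16483600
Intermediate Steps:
F(h, a) = -54*a
P(x) = -4 (P(x) = -2*2 = -4)
D(c) = (-16 + c)*(-4 + c) (D(c) = (c - 16)*(c - 4) = (-16 + c)*(-4 + c))
D(F(f, 1))² = (64 + (-54*1)² - (-1080))² = (64 + (-54)² - 20*(-54))² = (64 + 2916 + 1080)² = 4060² = 16483600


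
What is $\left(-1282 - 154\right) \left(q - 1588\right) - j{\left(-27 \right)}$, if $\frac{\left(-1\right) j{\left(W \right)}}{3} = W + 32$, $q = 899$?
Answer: $989419$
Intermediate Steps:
$j{\left(W \right)} = -96 - 3 W$ ($j{\left(W \right)} = - 3 \left(W + 32\right) = - 3 \left(32 + W\right) = -96 - 3 W$)
$\left(-1282 - 154\right) \left(q - 1588\right) - j{\left(-27 \right)} = \left(-1282 - 154\right) \left(899 - 1588\right) - \left(-96 - -81\right) = \left(-1436\right) \left(-689\right) - \left(-96 + 81\right) = 989404 - -15 = 989404 + 15 = 989419$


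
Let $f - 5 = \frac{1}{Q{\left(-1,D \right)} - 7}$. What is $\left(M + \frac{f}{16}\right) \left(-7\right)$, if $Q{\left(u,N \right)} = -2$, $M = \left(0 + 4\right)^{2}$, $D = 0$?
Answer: $- \frac{4109}{36} \approx -114.14$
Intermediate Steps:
$M = 16$ ($M = 4^{2} = 16$)
$f = \frac{44}{9}$ ($f = 5 + \frac{1}{-2 - 7} = 5 + \frac{1}{-9} = 5 - \frac{1}{9} = \frac{44}{9} \approx 4.8889$)
$\left(M + \frac{f}{16}\right) \left(-7\right) = \left(16 + \frac{44}{9 \cdot 16}\right) \left(-7\right) = \left(16 + \frac{44}{9} \cdot \frac{1}{16}\right) \left(-7\right) = \left(16 + \frac{11}{36}\right) \left(-7\right) = \frac{587}{36} \left(-7\right) = - \frac{4109}{36}$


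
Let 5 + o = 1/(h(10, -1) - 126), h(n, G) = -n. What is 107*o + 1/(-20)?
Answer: -364369/680 ≈ -535.84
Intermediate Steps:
o = -681/136 (o = -5 + 1/(-1*10 - 126) = -5 + 1/(-10 - 126) = -5 + 1/(-136) = -5 - 1/136 = -681/136 ≈ -5.0074)
107*o + 1/(-20) = 107*(-681/136) + 1/(-20) = -72867/136 - 1/20 = -364369/680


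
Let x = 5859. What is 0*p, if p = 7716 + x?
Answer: 0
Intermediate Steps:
p = 13575 (p = 7716 + 5859 = 13575)
0*p = 0*13575 = 0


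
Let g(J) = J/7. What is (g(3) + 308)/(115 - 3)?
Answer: 2159/784 ≈ 2.7538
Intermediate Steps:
g(J) = J/7 (g(J) = J*(1/7) = J/7)
(g(3) + 308)/(115 - 3) = ((1/7)*3 + 308)/(115 - 3) = (3/7 + 308)/112 = (2159/7)*(1/112) = 2159/784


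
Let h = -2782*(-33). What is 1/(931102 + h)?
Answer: 1/1022908 ≈ 9.7760e-7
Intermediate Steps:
h = 91806
1/(931102 + h) = 1/(931102 + 91806) = 1/1022908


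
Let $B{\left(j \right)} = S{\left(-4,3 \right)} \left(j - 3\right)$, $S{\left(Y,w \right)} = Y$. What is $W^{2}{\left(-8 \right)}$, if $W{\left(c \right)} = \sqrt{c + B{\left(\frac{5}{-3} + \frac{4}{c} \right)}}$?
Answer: $\frac{38}{3} \approx 12.667$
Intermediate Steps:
$B{\left(j \right)} = 12 - 4 j$ ($B{\left(j \right)} = - 4 \left(j - 3\right) = - 4 \left(-3 + j\right) = 12 - 4 j$)
$W{\left(c \right)} = \sqrt{\frac{56}{3} + c - \frac{16}{c}}$ ($W{\left(c \right)} = \sqrt{c - \left(-12 + 4 \left(\frac{5}{-3} + \frac{4}{c}\right)\right)} = \sqrt{c - \left(-12 + 4 \left(5 \left(- \frac{1}{3}\right) + \frac{4}{c}\right)\right)} = \sqrt{c - \left(-12 + 4 \left(- \frac{5}{3} + \frac{4}{c}\right)\right)} = \sqrt{c + \left(12 + \left(\frac{20}{3} - \frac{16}{c}\right)\right)} = \sqrt{c + \left(\frac{56}{3} - \frac{16}{c}\right)} = \sqrt{\frac{56}{3} + c - \frac{16}{c}}$)
$W^{2}{\left(-8 \right)} = \left(\frac{\sqrt{168 - \frac{144}{-8} + 9 \left(-8\right)}}{3}\right)^{2} = \left(\frac{\sqrt{168 - -18 - 72}}{3}\right)^{2} = \left(\frac{\sqrt{168 + 18 - 72}}{3}\right)^{2} = \left(\frac{\sqrt{114}}{3}\right)^{2} = \frac{38}{3}$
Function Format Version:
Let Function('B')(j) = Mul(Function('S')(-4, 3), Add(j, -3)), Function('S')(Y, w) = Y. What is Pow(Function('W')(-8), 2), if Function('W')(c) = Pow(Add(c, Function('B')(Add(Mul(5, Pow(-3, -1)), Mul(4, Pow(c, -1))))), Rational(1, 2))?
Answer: Rational(38, 3) ≈ 12.667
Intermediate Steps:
Function('B')(j) = Add(12, Mul(-4, j)) (Function('B')(j) = Mul(-4, Add(j, -3)) = Mul(-4, Add(-3, j)) = Add(12, Mul(-4, j)))
Function('W')(c) = Pow(Add(Rational(56, 3), c, Mul(-16, Pow(c, -1))), Rational(1, 2)) (Function('W')(c) = Pow(Add(c, Add(12, Mul(-4, Add(Mul(5, Pow(-3, -1)), Mul(4, Pow(c, -1)))))), Rational(1, 2)) = Pow(Add(c, Add(12, Mul(-4, Add(Mul(5, Rational(-1, 3)), Mul(4, Pow(c, -1)))))), Rational(1, 2)) = Pow(Add(c, Add(12, Mul(-4, Add(Rational(-5, 3), Mul(4, Pow(c, -1)))))), Rational(1, 2)) = Pow(Add(c, Add(12, Add(Rational(20, 3), Mul(-16, Pow(c, -1))))), Rational(1, 2)) = Pow(Add(c, Add(Rational(56, 3), Mul(-16, Pow(c, -1)))), Rational(1, 2)) = Pow(Add(Rational(56, 3), c, Mul(-16, Pow(c, -1))), Rational(1, 2)))
Pow(Function('W')(-8), 2) = Pow(Mul(Rational(1, 3), Pow(Add(168, Mul(-144, Pow(-8, -1)), Mul(9, -8)), Rational(1, 2))), 2) = Pow(Mul(Rational(1, 3), Pow(Add(168, Mul(-144, Rational(-1, 8)), -72), Rational(1, 2))), 2) = Pow(Mul(Rational(1, 3), Pow(Add(168, 18, -72), Rational(1, 2))), 2) = Pow(Mul(Rational(1, 3), Pow(114, Rational(1, 2))), 2) = Rational(38, 3)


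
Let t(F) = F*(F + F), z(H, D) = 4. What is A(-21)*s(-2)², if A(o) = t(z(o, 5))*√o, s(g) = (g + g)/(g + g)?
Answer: 32*I*√21 ≈ 146.64*I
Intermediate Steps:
s(g) = 1 (s(g) = (2*g)/((2*g)) = (2*g)*(1/(2*g)) = 1)
t(F) = 2*F² (t(F) = F*(2*F) = 2*F²)
A(o) = 32*√o (A(o) = (2*4²)*√o = (2*16)*√o = 32*√o)
A(-21)*s(-2)² = (32*√(-21))*1² = (32*(I*√21))*1 = (32*I*√21)*1 = 32*I*√21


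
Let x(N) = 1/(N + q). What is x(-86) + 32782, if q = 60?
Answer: 852331/26 ≈ 32782.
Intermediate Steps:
x(N) = 1/(60 + N) (x(N) = 1/(N + 60) = 1/(60 + N))
x(-86) + 32782 = 1/(60 - 86) + 32782 = 1/(-26) + 32782 = -1/26 + 32782 = 852331/26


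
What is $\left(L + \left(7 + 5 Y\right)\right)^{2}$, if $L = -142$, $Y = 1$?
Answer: $16900$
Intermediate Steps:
$\left(L + \left(7 + 5 Y\right)\right)^{2} = \left(-142 + \left(7 + 5 \cdot 1\right)\right)^{2} = \left(-142 + \left(7 + 5\right)\right)^{2} = \left(-142 + 12\right)^{2} = \left(-130\right)^{2} = 16900$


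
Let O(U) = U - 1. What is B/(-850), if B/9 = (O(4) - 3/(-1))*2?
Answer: -54/425 ≈ -0.12706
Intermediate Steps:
O(U) = -1 + U
B = 108 (B = 9*(((-1 + 4) - 3/(-1))*2) = 9*((3 - 3*(-1))*2) = 9*((3 + 3)*2) = 9*(6*2) = 9*12 = 108)
B/(-850) = 108/(-850) = 108*(-1/850) = -54/425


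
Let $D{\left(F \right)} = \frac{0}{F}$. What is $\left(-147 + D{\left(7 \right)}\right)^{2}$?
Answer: $21609$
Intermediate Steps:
$D{\left(F \right)} = 0$
$\left(-147 + D{\left(7 \right)}\right)^{2} = \left(-147 + 0\right)^{2} = \left(-147\right)^{2} = 21609$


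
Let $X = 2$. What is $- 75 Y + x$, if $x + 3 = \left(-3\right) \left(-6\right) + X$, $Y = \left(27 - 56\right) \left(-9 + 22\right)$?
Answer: $28292$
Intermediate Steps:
$Y = -377$ ($Y = \left(-29\right) 13 = -377$)
$x = 17$ ($x = -3 + \left(\left(-3\right) \left(-6\right) + 2\right) = -3 + \left(18 + 2\right) = -3 + 20 = 17$)
$- 75 Y + x = \left(-75\right) \left(-377\right) + 17 = 28275 + 17 = 28292$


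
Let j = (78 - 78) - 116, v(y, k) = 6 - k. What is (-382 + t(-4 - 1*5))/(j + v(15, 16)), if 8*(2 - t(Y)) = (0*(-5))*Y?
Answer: 190/63 ≈ 3.0159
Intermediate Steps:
t(Y) = 2 (t(Y) = 2 - 0*(-5)*Y/8 = 2 - 0*Y = 2 - 1/8*0 = 2 + 0 = 2)
j = -116 (j = 0 - 116 = -116)
(-382 + t(-4 - 1*5))/(j + v(15, 16)) = (-382 + 2)/(-116 + (6 - 1*16)) = -380/(-116 + (6 - 16)) = -380/(-116 - 10) = -380/(-126) = -380*(-1/126) = 190/63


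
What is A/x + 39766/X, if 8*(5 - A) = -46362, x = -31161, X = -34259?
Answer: -5751436363/4270178796 ≈ -1.3469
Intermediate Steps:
A = 23201/4 (A = 5 - ⅛*(-46362) = 5 + 23181/4 = 23201/4 ≈ 5800.3)
A/x + 39766/X = (23201/4)/(-31161) + 39766/(-34259) = (23201/4)*(-1/31161) + 39766*(-1/34259) = -23201/124644 - 39766/34259 = -5751436363/4270178796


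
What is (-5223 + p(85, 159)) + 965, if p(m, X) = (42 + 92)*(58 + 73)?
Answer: 13296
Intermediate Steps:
p(m, X) = 17554 (p(m, X) = 134*131 = 17554)
(-5223 + p(85, 159)) + 965 = (-5223 + 17554) + 965 = 12331 + 965 = 13296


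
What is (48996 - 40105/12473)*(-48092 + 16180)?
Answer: -19501008439736/12473 ≈ -1.5635e+9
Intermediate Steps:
(48996 - 40105/12473)*(-48092 + 16180) = (48996 - 40105*1/12473)*(-31912) = (48996 - 40105/12473)*(-31912) = (611087003/12473)*(-31912) = -19501008439736/12473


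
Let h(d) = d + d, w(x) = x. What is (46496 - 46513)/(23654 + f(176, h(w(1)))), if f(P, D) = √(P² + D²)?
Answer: -201059/279740368 + 17*√7745/279740368 ≈ -0.00071339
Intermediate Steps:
h(d) = 2*d
f(P, D) = √(D² + P²)
(46496 - 46513)/(23654 + f(176, h(w(1)))) = (46496 - 46513)/(23654 + √((2*1)² + 176²)) = -17/(23654 + √(2² + 30976)) = -17/(23654 + √(4 + 30976)) = -17/(23654 + √30980) = -17/(23654 + 2*√7745)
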